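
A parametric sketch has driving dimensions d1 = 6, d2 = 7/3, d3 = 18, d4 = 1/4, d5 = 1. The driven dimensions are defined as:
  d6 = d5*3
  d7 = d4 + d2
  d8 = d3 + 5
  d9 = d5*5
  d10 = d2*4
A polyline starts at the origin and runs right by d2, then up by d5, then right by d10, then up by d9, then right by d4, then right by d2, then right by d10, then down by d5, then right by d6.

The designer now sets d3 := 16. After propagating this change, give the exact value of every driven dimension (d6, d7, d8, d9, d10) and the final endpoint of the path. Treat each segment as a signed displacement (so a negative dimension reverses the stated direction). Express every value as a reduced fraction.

d6 = 3
d7 = 31/12
d8 = 21
d9 = 5
d10 = 28/3
endpoint = (319/12, 5)

Apply edit: d3 := 16
  d6 = d5*3 = 3
  d7 = d4 + d2 = 31/12
  d8 = d3 + 5 = 21
  d9 = d5*5 = 5
  d10 = d2*4 = 28/3
Walk from origin (0, 0):
  seg 1: right by d2 = 7/3 → (7/3, 0)
  seg 2: up by d5 = 1 → (7/3, 1)
  seg 3: right by d10 = 28/3 → (35/3, 1)
  seg 4: up by d9 = 5 → (35/3, 6)
  seg 5: right by d4 = 1/4 → (143/12, 6)
  seg 6: right by d2 = 7/3 → (57/4, 6)
  seg 7: right by d10 = 28/3 → (283/12, 6)
  seg 8: down by d5 = 1 → (283/12, 5)
  seg 9: right by d6 = 3 → (319/12, 5)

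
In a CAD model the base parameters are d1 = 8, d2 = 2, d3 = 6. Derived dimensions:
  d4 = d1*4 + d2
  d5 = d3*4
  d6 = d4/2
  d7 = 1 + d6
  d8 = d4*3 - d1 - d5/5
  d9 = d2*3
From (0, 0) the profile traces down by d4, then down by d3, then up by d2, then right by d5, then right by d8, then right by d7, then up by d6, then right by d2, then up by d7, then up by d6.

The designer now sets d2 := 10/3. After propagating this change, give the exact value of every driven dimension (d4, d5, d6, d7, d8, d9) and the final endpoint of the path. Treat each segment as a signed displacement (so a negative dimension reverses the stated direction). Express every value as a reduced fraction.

Apply edit: d2 := 10/3
  d4 = d1*4 + d2 = 106/3
  d5 = d3*4 = 24
  d6 = d4/2 = 53/3
  d7 = 1 + d6 = 56/3
  d8 = d4*3 - d1 - d5/5 = 466/5
  d9 = d2*3 = 10
Walk from origin (0, 0):
  seg 1: down by d4 = 106/3 → (0, -106/3)
  seg 2: down by d3 = 6 → (0, -124/3)
  seg 3: up by d2 = 10/3 → (0, -38)
  seg 4: right by d5 = 24 → (24, -38)
  seg 5: right by d8 = 466/5 → (586/5, -38)
  seg 6: right by d7 = 56/3 → (2038/15, -38)
  seg 7: up by d6 = 53/3 → (2038/15, -61/3)
  seg 8: right by d2 = 10/3 → (696/5, -61/3)
  seg 9: up by d7 = 56/3 → (696/5, -5/3)
  seg 10: up by d6 = 53/3 → (696/5, 16)

d4 = 106/3
d5 = 24
d6 = 53/3
d7 = 56/3
d8 = 466/5
d9 = 10
endpoint = (696/5, 16)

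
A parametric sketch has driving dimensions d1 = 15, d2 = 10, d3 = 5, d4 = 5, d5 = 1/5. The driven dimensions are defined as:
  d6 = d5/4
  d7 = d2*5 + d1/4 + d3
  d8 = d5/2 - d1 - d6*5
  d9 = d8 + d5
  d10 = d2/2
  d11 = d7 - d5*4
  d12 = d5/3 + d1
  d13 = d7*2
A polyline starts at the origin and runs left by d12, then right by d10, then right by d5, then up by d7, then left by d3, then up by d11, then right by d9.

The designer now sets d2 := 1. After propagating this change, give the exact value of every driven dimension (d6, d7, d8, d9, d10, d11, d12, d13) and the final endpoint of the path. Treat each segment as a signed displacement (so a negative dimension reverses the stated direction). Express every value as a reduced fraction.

d6 = 1/20
d7 = 55/4
d8 = -303/20
d9 = -299/20
d10 = 1/2
d11 = 259/20
d12 = 226/15
d13 = 55/2
endpoint = (-2059/60, 267/10)

Apply edit: d2 := 1
  d6 = d5/4 = 1/20
  d7 = d2*5 + d1/4 + d3 = 55/4
  d8 = d5/2 - d1 - d6*5 = -303/20
  d9 = d8 + d5 = -299/20
  d10 = d2/2 = 1/2
  d11 = d7 - d5*4 = 259/20
  d12 = d5/3 + d1 = 226/15
  d13 = d7*2 = 55/2
Walk from origin (0, 0):
  seg 1: left by d12 = 226/15 → (-226/15, 0)
  seg 2: right by d10 = 1/2 → (-437/30, 0)
  seg 3: right by d5 = 1/5 → (-431/30, 0)
  seg 4: up by d7 = 55/4 → (-431/30, 55/4)
  seg 5: left by d3 = 5 → (-581/30, 55/4)
  seg 6: up by d11 = 259/20 → (-581/30, 267/10)
  seg 7: right by d9 = -299/20 → (-2059/60, 267/10)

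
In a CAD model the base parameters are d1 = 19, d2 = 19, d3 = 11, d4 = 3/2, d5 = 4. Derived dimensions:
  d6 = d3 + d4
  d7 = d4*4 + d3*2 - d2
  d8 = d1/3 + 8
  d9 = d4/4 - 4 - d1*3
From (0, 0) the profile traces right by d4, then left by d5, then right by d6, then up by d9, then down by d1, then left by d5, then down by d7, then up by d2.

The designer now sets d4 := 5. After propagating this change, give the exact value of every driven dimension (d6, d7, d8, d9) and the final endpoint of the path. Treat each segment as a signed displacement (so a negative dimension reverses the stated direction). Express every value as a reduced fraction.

Apply edit: d4 := 5
  d6 = d3 + d4 = 16
  d7 = d4*4 + d3*2 - d2 = 23
  d8 = d1/3 + 8 = 43/3
  d9 = d4/4 - 4 - d1*3 = -239/4
Walk from origin (0, 0):
  seg 1: right by d4 = 5 → (5, 0)
  seg 2: left by d5 = 4 → (1, 0)
  seg 3: right by d6 = 16 → (17, 0)
  seg 4: up by d9 = -239/4 → (17, -239/4)
  seg 5: down by d1 = 19 → (17, -315/4)
  seg 6: left by d5 = 4 → (13, -315/4)
  seg 7: down by d7 = 23 → (13, -407/4)
  seg 8: up by d2 = 19 → (13, -331/4)

d6 = 16
d7 = 23
d8 = 43/3
d9 = -239/4
endpoint = (13, -331/4)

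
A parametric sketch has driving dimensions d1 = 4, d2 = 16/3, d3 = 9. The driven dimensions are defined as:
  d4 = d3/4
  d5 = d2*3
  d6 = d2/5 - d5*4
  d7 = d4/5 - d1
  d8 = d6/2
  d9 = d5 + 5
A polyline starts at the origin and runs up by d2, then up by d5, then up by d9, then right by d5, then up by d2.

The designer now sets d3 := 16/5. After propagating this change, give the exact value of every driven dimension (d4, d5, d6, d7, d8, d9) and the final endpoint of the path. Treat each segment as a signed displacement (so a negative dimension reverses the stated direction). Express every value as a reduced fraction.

Apply edit: d3 := 16/5
  d4 = d3/4 = 4/5
  d5 = d2*3 = 16
  d6 = d2/5 - d5*4 = -944/15
  d7 = d4/5 - d1 = -96/25
  d8 = d6/2 = -472/15
  d9 = d5 + 5 = 21
Walk from origin (0, 0):
  seg 1: up by d2 = 16/3 → (0, 16/3)
  seg 2: up by d5 = 16 → (0, 64/3)
  seg 3: up by d9 = 21 → (0, 127/3)
  seg 4: right by d5 = 16 → (16, 127/3)
  seg 5: up by d2 = 16/3 → (16, 143/3)

d4 = 4/5
d5 = 16
d6 = -944/15
d7 = -96/25
d8 = -472/15
d9 = 21
endpoint = (16, 143/3)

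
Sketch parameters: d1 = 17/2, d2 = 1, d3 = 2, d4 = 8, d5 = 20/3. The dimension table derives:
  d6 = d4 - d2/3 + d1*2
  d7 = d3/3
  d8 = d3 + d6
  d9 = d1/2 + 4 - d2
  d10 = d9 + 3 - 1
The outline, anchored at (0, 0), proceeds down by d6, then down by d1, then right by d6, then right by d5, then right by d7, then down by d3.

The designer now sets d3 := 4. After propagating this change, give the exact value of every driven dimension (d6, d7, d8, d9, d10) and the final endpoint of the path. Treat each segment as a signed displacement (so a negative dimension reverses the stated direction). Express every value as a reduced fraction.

Apply edit: d3 := 4
  d6 = d4 - d2/3 + d1*2 = 74/3
  d7 = d3/3 = 4/3
  d8 = d3 + d6 = 86/3
  d9 = d1/2 + 4 - d2 = 29/4
  d10 = d9 + 3 - 1 = 37/4
Walk from origin (0, 0):
  seg 1: down by d6 = 74/3 → (0, -74/3)
  seg 2: down by d1 = 17/2 → (0, -199/6)
  seg 3: right by d6 = 74/3 → (74/3, -199/6)
  seg 4: right by d5 = 20/3 → (94/3, -199/6)
  seg 5: right by d7 = 4/3 → (98/3, -199/6)
  seg 6: down by d3 = 4 → (98/3, -223/6)

d6 = 74/3
d7 = 4/3
d8 = 86/3
d9 = 29/4
d10 = 37/4
endpoint = (98/3, -223/6)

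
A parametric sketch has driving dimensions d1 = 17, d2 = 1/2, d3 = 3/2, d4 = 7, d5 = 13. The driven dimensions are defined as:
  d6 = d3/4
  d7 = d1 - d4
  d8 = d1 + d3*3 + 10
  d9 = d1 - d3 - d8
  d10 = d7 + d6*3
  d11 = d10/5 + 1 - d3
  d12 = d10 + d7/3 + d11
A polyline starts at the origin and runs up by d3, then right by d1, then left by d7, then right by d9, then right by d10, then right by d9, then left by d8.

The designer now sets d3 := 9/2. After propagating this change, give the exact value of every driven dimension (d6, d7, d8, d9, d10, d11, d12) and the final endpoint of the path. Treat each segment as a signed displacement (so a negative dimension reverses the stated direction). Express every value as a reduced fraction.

Apply edit: d3 := 9/2
  d6 = d3/4 = 9/8
  d7 = d1 - d4 = 10
  d8 = d1 + d3*3 + 10 = 81/2
  d9 = d1 - d3 - d8 = -28
  d10 = d7 + d6*3 = 107/8
  d11 = d10/5 + 1 - d3 = -33/40
  d12 = d10 + d7/3 + d11 = 953/60
Walk from origin (0, 0):
  seg 1: up by d3 = 9/2 → (0, 9/2)
  seg 2: right by d1 = 17 → (17, 9/2)
  seg 3: left by d7 = 10 → (7, 9/2)
  seg 4: right by d9 = -28 → (-21, 9/2)
  seg 5: right by d10 = 107/8 → (-61/8, 9/2)
  seg 6: right by d9 = -28 → (-285/8, 9/2)
  seg 7: left by d8 = 81/2 → (-609/8, 9/2)

d6 = 9/8
d7 = 10
d8 = 81/2
d9 = -28
d10 = 107/8
d11 = -33/40
d12 = 953/60
endpoint = (-609/8, 9/2)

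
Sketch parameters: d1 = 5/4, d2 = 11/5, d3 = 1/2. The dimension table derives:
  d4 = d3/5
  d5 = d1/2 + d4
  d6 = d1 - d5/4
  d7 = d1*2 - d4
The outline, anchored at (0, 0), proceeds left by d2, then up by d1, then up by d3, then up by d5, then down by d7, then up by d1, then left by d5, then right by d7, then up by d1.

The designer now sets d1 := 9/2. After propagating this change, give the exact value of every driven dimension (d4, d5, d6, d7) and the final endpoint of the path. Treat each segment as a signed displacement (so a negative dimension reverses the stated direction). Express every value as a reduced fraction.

Apply edit: d1 := 9/2
  d4 = d3/5 = 1/10
  d5 = d1/2 + d4 = 47/20
  d6 = d1 - d5/4 = 313/80
  d7 = d1*2 - d4 = 89/10
Walk from origin (0, 0):
  seg 1: left by d2 = 11/5 → (-11/5, 0)
  seg 2: up by d1 = 9/2 → (-11/5, 9/2)
  seg 3: up by d3 = 1/2 → (-11/5, 5)
  seg 4: up by d5 = 47/20 → (-11/5, 147/20)
  seg 5: down by d7 = 89/10 → (-11/5, -31/20)
  seg 6: up by d1 = 9/2 → (-11/5, 59/20)
  seg 7: left by d5 = 47/20 → (-91/20, 59/20)
  seg 8: right by d7 = 89/10 → (87/20, 59/20)
  seg 9: up by d1 = 9/2 → (87/20, 149/20)

d4 = 1/10
d5 = 47/20
d6 = 313/80
d7 = 89/10
endpoint = (87/20, 149/20)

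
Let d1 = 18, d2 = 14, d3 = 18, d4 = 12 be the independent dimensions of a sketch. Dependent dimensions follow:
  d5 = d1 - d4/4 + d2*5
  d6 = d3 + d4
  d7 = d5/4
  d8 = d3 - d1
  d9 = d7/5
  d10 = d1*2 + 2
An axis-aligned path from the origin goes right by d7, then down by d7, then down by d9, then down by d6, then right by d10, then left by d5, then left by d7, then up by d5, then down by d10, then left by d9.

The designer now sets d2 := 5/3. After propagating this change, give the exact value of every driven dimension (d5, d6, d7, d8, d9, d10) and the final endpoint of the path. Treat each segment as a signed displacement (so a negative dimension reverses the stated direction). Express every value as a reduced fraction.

Apply edit: d2 := 5/3
  d5 = d1 - d4/4 + d2*5 = 70/3
  d6 = d3 + d4 = 30
  d7 = d5/4 = 35/6
  d8 = d3 - d1 = 0
  d9 = d7/5 = 7/6
  d10 = d1*2 + 2 = 38
Walk from origin (0, 0):
  seg 1: right by d7 = 35/6 → (35/6, 0)
  seg 2: down by d7 = 35/6 → (35/6, -35/6)
  seg 3: down by d9 = 7/6 → (35/6, -7)
  seg 4: down by d6 = 30 → (35/6, -37)
  seg 5: right by d10 = 38 → (263/6, -37)
  seg 6: left by d5 = 70/3 → (41/2, -37)
  seg 7: left by d7 = 35/6 → (44/3, -37)
  seg 8: up by d5 = 70/3 → (44/3, -41/3)
  seg 9: down by d10 = 38 → (44/3, -155/3)
  seg 10: left by d9 = 7/6 → (27/2, -155/3)

d5 = 70/3
d6 = 30
d7 = 35/6
d8 = 0
d9 = 7/6
d10 = 38
endpoint = (27/2, -155/3)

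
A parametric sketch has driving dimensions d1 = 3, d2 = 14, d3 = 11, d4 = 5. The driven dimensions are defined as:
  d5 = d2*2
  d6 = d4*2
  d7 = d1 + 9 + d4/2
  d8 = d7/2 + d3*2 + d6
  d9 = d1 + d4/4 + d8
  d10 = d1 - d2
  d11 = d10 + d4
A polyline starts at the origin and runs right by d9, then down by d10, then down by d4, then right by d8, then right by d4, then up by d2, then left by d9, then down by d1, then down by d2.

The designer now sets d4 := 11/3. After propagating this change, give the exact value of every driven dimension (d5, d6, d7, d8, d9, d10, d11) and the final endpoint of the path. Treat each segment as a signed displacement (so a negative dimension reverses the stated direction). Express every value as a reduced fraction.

d5 = 28
d6 = 22/3
d7 = 83/6
d8 = 145/4
d9 = 241/6
d10 = -11
d11 = -22/3
endpoint = (479/12, 13/3)

Apply edit: d4 := 11/3
  d5 = d2*2 = 28
  d6 = d4*2 = 22/3
  d7 = d1 + 9 + d4/2 = 83/6
  d8 = d7/2 + d3*2 + d6 = 145/4
  d9 = d1 + d4/4 + d8 = 241/6
  d10 = d1 - d2 = -11
  d11 = d10 + d4 = -22/3
Walk from origin (0, 0):
  seg 1: right by d9 = 241/6 → (241/6, 0)
  seg 2: down by d10 = -11 → (241/6, 11)
  seg 3: down by d4 = 11/3 → (241/6, 22/3)
  seg 4: right by d8 = 145/4 → (917/12, 22/3)
  seg 5: right by d4 = 11/3 → (961/12, 22/3)
  seg 6: up by d2 = 14 → (961/12, 64/3)
  seg 7: left by d9 = 241/6 → (479/12, 64/3)
  seg 8: down by d1 = 3 → (479/12, 55/3)
  seg 9: down by d2 = 14 → (479/12, 13/3)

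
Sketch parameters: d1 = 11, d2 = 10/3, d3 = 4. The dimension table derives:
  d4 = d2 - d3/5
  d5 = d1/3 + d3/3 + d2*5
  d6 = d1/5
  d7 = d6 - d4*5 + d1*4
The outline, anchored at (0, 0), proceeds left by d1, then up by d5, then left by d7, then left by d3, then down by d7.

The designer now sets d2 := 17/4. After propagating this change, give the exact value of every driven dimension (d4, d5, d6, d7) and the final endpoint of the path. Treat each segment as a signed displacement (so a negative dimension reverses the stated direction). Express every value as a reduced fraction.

d4 = 69/20
d5 = 105/4
d6 = 11/5
d7 = 579/20
endpoint = (-879/20, -27/10)

Apply edit: d2 := 17/4
  d4 = d2 - d3/5 = 69/20
  d5 = d1/3 + d3/3 + d2*5 = 105/4
  d6 = d1/5 = 11/5
  d7 = d6 - d4*5 + d1*4 = 579/20
Walk from origin (0, 0):
  seg 1: left by d1 = 11 → (-11, 0)
  seg 2: up by d5 = 105/4 → (-11, 105/4)
  seg 3: left by d7 = 579/20 → (-799/20, 105/4)
  seg 4: left by d3 = 4 → (-879/20, 105/4)
  seg 5: down by d7 = 579/20 → (-879/20, -27/10)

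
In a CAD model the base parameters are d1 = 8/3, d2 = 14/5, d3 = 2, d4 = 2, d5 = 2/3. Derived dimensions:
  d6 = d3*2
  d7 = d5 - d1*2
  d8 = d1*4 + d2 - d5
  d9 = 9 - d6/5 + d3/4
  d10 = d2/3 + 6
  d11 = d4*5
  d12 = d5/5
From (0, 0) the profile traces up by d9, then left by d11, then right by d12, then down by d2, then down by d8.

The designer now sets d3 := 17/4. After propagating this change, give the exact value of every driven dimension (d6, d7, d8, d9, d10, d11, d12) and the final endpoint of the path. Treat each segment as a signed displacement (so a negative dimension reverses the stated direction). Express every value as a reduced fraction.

d6 = 17/2
d7 = -14/3
d8 = 64/5
d9 = 669/80
d10 = 104/15
d11 = 10
d12 = 2/15
endpoint = (-148/15, -579/80)

Apply edit: d3 := 17/4
  d6 = d3*2 = 17/2
  d7 = d5 - d1*2 = -14/3
  d8 = d1*4 + d2 - d5 = 64/5
  d9 = 9 - d6/5 + d3/4 = 669/80
  d10 = d2/3 + 6 = 104/15
  d11 = d4*5 = 10
  d12 = d5/5 = 2/15
Walk from origin (0, 0):
  seg 1: up by d9 = 669/80 → (0, 669/80)
  seg 2: left by d11 = 10 → (-10, 669/80)
  seg 3: right by d12 = 2/15 → (-148/15, 669/80)
  seg 4: down by d2 = 14/5 → (-148/15, 89/16)
  seg 5: down by d8 = 64/5 → (-148/15, -579/80)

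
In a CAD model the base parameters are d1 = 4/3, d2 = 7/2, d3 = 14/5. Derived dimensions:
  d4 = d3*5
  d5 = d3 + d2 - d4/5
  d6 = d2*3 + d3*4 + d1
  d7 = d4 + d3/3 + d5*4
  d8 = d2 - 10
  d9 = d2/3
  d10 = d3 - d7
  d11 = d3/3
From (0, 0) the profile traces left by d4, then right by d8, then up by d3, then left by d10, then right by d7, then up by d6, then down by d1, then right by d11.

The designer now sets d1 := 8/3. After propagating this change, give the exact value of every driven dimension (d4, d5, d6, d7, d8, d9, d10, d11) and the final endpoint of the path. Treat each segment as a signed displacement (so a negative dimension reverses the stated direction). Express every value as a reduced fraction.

Apply edit: d1 := 8/3
  d4 = d3*5 = 14
  d5 = d3 + d2 - d4/5 = 7/2
  d6 = d2*3 + d3*4 + d1 = 731/30
  d7 = d4 + d3/3 + d5*4 = 434/15
  d8 = d2 - 10 = -13/2
  d9 = d2/3 = 7/6
  d10 = d3 - d7 = -392/15
  d11 = d3/3 = 14/15
Walk from origin (0, 0):
  seg 1: left by d4 = 14 → (-14, 0)
  seg 2: right by d8 = -13/2 → (-41/2, 0)
  seg 3: up by d3 = 14/5 → (-41/2, 14/5)
  seg 4: left by d10 = -392/15 → (169/30, 14/5)
  seg 5: right by d7 = 434/15 → (1037/30, 14/5)
  seg 6: up by d6 = 731/30 → (1037/30, 163/6)
  seg 7: down by d1 = 8/3 → (1037/30, 49/2)
  seg 8: right by d11 = 14/15 → (71/2, 49/2)

d4 = 14
d5 = 7/2
d6 = 731/30
d7 = 434/15
d8 = -13/2
d9 = 7/6
d10 = -392/15
d11 = 14/15
endpoint = (71/2, 49/2)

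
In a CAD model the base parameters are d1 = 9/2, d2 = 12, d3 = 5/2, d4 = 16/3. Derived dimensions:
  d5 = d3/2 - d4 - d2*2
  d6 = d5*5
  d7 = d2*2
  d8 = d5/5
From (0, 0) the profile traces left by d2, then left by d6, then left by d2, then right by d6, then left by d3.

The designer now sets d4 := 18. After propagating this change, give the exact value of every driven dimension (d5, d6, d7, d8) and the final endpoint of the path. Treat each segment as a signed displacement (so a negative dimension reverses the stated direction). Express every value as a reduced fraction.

d5 = -163/4
d6 = -815/4
d7 = 24
d8 = -163/20
endpoint = (-53/2, 0)

Apply edit: d4 := 18
  d5 = d3/2 - d4 - d2*2 = -163/4
  d6 = d5*5 = -815/4
  d7 = d2*2 = 24
  d8 = d5/5 = -163/20
Walk from origin (0, 0):
  seg 1: left by d2 = 12 → (-12, 0)
  seg 2: left by d6 = -815/4 → (767/4, 0)
  seg 3: left by d2 = 12 → (719/4, 0)
  seg 4: right by d6 = -815/4 → (-24, 0)
  seg 5: left by d3 = 5/2 → (-53/2, 0)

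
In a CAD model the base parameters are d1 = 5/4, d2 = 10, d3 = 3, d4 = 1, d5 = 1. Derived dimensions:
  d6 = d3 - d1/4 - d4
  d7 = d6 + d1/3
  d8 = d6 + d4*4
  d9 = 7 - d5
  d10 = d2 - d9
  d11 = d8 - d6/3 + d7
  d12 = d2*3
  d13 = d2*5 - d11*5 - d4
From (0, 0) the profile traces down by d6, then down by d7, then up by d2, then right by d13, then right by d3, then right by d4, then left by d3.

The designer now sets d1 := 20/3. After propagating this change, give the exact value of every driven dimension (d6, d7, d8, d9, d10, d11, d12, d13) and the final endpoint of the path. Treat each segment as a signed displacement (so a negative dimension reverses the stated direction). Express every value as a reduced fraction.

Apply edit: d1 := 20/3
  d6 = d3 - d1/4 - d4 = 1/3
  d7 = d6 + d1/3 = 23/9
  d8 = d6 + d4*4 = 13/3
  d9 = 7 - d5 = 6
  d10 = d2 - d9 = 4
  d11 = d8 - d6/3 + d7 = 61/9
  d12 = d2*3 = 30
  d13 = d2*5 - d11*5 - d4 = 136/9
Walk from origin (0, 0):
  seg 1: down by d6 = 1/3 → (0, -1/3)
  seg 2: down by d7 = 23/9 → (0, -26/9)
  seg 3: up by d2 = 10 → (0, 64/9)
  seg 4: right by d13 = 136/9 → (136/9, 64/9)
  seg 5: right by d3 = 3 → (163/9, 64/9)
  seg 6: right by d4 = 1 → (172/9, 64/9)
  seg 7: left by d3 = 3 → (145/9, 64/9)

d6 = 1/3
d7 = 23/9
d8 = 13/3
d9 = 6
d10 = 4
d11 = 61/9
d12 = 30
d13 = 136/9
endpoint = (145/9, 64/9)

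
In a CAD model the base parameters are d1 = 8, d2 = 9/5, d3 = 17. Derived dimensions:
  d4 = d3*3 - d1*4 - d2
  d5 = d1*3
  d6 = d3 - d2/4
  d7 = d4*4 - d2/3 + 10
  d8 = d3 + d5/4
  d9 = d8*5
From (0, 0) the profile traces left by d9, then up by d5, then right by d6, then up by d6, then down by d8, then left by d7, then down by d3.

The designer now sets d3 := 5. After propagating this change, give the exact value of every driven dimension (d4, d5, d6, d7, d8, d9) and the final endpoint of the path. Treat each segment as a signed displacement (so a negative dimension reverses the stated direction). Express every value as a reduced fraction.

Apply edit: d3 := 5
  d4 = d3*3 - d1*4 - d2 = -94/5
  d5 = d1*3 = 24
  d6 = d3 - d2/4 = 91/20
  d7 = d4*4 - d2/3 + 10 = -329/5
  d8 = d3 + d5/4 = 11
  d9 = d8*5 = 55
Walk from origin (0, 0):
  seg 1: left by d9 = 55 → (-55, 0)
  seg 2: up by d5 = 24 → (-55, 24)
  seg 3: right by d6 = 91/20 → (-1009/20, 24)
  seg 4: up by d6 = 91/20 → (-1009/20, 571/20)
  seg 5: down by d8 = 11 → (-1009/20, 351/20)
  seg 6: left by d7 = -329/5 → (307/20, 351/20)
  seg 7: down by d3 = 5 → (307/20, 251/20)

d4 = -94/5
d5 = 24
d6 = 91/20
d7 = -329/5
d8 = 11
d9 = 55
endpoint = (307/20, 251/20)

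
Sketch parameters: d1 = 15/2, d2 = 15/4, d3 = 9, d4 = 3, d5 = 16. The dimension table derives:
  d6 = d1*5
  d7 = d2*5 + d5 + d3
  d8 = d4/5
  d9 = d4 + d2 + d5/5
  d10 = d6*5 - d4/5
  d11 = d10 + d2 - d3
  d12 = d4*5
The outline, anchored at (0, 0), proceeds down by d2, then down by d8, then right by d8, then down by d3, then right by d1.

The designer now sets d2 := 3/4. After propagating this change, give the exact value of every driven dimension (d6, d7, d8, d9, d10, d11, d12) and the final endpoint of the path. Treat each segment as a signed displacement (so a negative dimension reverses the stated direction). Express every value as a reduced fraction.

Apply edit: d2 := 3/4
  d6 = d1*5 = 75/2
  d7 = d2*5 + d5 + d3 = 115/4
  d8 = d4/5 = 3/5
  d9 = d4 + d2 + d5/5 = 139/20
  d10 = d6*5 - d4/5 = 1869/10
  d11 = d10 + d2 - d3 = 3573/20
  d12 = d4*5 = 15
Walk from origin (0, 0):
  seg 1: down by d2 = 3/4 → (0, -3/4)
  seg 2: down by d8 = 3/5 → (0, -27/20)
  seg 3: right by d8 = 3/5 → (3/5, -27/20)
  seg 4: down by d3 = 9 → (3/5, -207/20)
  seg 5: right by d1 = 15/2 → (81/10, -207/20)

d6 = 75/2
d7 = 115/4
d8 = 3/5
d9 = 139/20
d10 = 1869/10
d11 = 3573/20
d12 = 15
endpoint = (81/10, -207/20)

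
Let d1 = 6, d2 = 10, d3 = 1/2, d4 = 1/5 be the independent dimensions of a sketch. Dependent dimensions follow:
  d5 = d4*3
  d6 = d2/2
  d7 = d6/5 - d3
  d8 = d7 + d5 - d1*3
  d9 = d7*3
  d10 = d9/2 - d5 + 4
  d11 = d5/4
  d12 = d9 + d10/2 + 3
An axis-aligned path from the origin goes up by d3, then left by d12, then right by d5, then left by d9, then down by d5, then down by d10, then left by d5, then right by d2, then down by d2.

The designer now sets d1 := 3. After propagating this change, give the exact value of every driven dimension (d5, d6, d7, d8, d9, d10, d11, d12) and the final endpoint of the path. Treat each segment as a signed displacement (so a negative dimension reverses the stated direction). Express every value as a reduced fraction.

Apply edit: d1 := 3
  d5 = d4*3 = 3/5
  d6 = d2/2 = 5
  d7 = d6/5 - d3 = 1/2
  d8 = d7 + d5 - d1*3 = -79/10
  d9 = d7*3 = 3/2
  d10 = d9/2 - d5 + 4 = 83/20
  d11 = d5/4 = 3/20
  d12 = d9 + d10/2 + 3 = 263/40
Walk from origin (0, 0):
  seg 1: up by d3 = 1/2 → (0, 1/2)
  seg 2: left by d12 = 263/40 → (-263/40, 1/2)
  seg 3: right by d5 = 3/5 → (-239/40, 1/2)
  seg 4: left by d9 = 3/2 → (-299/40, 1/2)
  seg 5: down by d5 = 3/5 → (-299/40, -1/10)
  seg 6: down by d10 = 83/20 → (-299/40, -17/4)
  seg 7: left by d5 = 3/5 → (-323/40, -17/4)
  seg 8: right by d2 = 10 → (77/40, -17/4)
  seg 9: down by d2 = 10 → (77/40, -57/4)

d5 = 3/5
d6 = 5
d7 = 1/2
d8 = -79/10
d9 = 3/2
d10 = 83/20
d11 = 3/20
d12 = 263/40
endpoint = (77/40, -57/4)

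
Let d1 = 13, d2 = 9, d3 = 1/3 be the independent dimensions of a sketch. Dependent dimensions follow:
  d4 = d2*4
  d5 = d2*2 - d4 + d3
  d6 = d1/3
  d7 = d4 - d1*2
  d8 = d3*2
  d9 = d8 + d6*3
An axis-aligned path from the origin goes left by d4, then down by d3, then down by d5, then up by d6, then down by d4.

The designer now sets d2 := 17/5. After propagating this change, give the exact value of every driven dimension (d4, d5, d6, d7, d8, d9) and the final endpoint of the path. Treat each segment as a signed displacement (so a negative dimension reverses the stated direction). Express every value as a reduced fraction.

d4 = 68/5
d5 = -97/15
d6 = 13/3
d7 = -62/5
d8 = 2/3
d9 = 41/3
endpoint = (-68/5, -47/15)

Apply edit: d2 := 17/5
  d4 = d2*4 = 68/5
  d5 = d2*2 - d4 + d3 = -97/15
  d6 = d1/3 = 13/3
  d7 = d4 - d1*2 = -62/5
  d8 = d3*2 = 2/3
  d9 = d8 + d6*3 = 41/3
Walk from origin (0, 0):
  seg 1: left by d4 = 68/5 → (-68/5, 0)
  seg 2: down by d3 = 1/3 → (-68/5, -1/3)
  seg 3: down by d5 = -97/15 → (-68/5, 92/15)
  seg 4: up by d6 = 13/3 → (-68/5, 157/15)
  seg 5: down by d4 = 68/5 → (-68/5, -47/15)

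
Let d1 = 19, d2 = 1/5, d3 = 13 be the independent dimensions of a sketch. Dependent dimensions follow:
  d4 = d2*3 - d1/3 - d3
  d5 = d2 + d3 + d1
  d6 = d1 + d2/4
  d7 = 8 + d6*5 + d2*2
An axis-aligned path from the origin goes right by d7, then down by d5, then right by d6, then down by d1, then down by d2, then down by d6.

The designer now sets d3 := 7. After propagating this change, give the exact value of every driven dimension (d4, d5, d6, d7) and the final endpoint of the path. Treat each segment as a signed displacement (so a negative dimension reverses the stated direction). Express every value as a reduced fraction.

Apply edit: d3 := 7
  d4 = d2*3 - d1/3 - d3 = -191/15
  d5 = d2 + d3 + d1 = 131/5
  d6 = d1 + d2/4 = 381/20
  d7 = 8 + d6*5 + d2*2 = 2073/20
Walk from origin (0, 0):
  seg 1: right by d7 = 2073/20 → (2073/20, 0)
  seg 2: down by d5 = 131/5 → (2073/20, -131/5)
  seg 3: right by d6 = 381/20 → (1227/10, -131/5)
  seg 4: down by d1 = 19 → (1227/10, -226/5)
  seg 5: down by d2 = 1/5 → (1227/10, -227/5)
  seg 6: down by d6 = 381/20 → (1227/10, -1289/20)

d4 = -191/15
d5 = 131/5
d6 = 381/20
d7 = 2073/20
endpoint = (1227/10, -1289/20)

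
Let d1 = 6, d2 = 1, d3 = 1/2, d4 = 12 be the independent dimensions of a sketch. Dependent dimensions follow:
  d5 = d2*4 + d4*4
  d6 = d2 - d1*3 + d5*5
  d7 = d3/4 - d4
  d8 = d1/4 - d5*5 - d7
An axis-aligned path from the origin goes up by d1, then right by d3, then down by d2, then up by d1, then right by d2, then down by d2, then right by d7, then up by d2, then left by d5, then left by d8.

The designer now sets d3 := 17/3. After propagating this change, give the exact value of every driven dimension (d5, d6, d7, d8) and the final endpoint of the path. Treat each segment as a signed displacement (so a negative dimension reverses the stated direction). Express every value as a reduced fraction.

d5 = 52
d6 = 243
d7 = -127/12
d8 = -2975/12
endpoint = (192, 11)

Apply edit: d3 := 17/3
  d5 = d2*4 + d4*4 = 52
  d6 = d2 - d1*3 + d5*5 = 243
  d7 = d3/4 - d4 = -127/12
  d8 = d1/4 - d5*5 - d7 = -2975/12
Walk from origin (0, 0):
  seg 1: up by d1 = 6 → (0, 6)
  seg 2: right by d3 = 17/3 → (17/3, 6)
  seg 3: down by d2 = 1 → (17/3, 5)
  seg 4: up by d1 = 6 → (17/3, 11)
  seg 5: right by d2 = 1 → (20/3, 11)
  seg 6: down by d2 = 1 → (20/3, 10)
  seg 7: right by d7 = -127/12 → (-47/12, 10)
  seg 8: up by d2 = 1 → (-47/12, 11)
  seg 9: left by d5 = 52 → (-671/12, 11)
  seg 10: left by d8 = -2975/12 → (192, 11)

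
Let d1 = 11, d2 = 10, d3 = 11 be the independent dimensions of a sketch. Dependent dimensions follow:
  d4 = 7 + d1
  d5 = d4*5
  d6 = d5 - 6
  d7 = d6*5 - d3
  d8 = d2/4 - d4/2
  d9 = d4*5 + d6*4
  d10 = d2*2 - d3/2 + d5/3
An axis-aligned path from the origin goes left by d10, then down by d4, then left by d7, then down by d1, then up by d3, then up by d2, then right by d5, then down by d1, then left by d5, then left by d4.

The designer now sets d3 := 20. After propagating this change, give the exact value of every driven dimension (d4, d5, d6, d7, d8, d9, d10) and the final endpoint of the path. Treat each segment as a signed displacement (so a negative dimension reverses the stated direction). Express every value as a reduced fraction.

Apply edit: d3 := 20
  d4 = 7 + d1 = 18
  d5 = d4*5 = 90
  d6 = d5 - 6 = 84
  d7 = d6*5 - d3 = 400
  d8 = d2/4 - d4/2 = -13/2
  d9 = d4*5 + d6*4 = 426
  d10 = d2*2 - d3/2 + d5/3 = 40
Walk from origin (0, 0):
  seg 1: left by d10 = 40 → (-40, 0)
  seg 2: down by d4 = 18 → (-40, -18)
  seg 3: left by d7 = 400 → (-440, -18)
  seg 4: down by d1 = 11 → (-440, -29)
  seg 5: up by d3 = 20 → (-440, -9)
  seg 6: up by d2 = 10 → (-440, 1)
  seg 7: right by d5 = 90 → (-350, 1)
  seg 8: down by d1 = 11 → (-350, -10)
  seg 9: left by d5 = 90 → (-440, -10)
  seg 10: left by d4 = 18 → (-458, -10)

d4 = 18
d5 = 90
d6 = 84
d7 = 400
d8 = -13/2
d9 = 426
d10 = 40
endpoint = (-458, -10)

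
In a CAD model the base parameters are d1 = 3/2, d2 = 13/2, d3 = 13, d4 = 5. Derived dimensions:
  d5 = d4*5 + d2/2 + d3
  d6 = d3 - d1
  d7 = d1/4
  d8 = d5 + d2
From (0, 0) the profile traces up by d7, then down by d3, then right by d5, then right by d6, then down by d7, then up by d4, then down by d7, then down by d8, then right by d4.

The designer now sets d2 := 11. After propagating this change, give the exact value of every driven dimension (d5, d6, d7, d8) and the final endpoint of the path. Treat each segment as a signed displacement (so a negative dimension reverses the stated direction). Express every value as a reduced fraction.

d5 = 87/2
d6 = 23/2
d7 = 3/8
d8 = 109/2
endpoint = (60, -503/8)

Apply edit: d2 := 11
  d5 = d4*5 + d2/2 + d3 = 87/2
  d6 = d3 - d1 = 23/2
  d7 = d1/4 = 3/8
  d8 = d5 + d2 = 109/2
Walk from origin (0, 0):
  seg 1: up by d7 = 3/8 → (0, 3/8)
  seg 2: down by d3 = 13 → (0, -101/8)
  seg 3: right by d5 = 87/2 → (87/2, -101/8)
  seg 4: right by d6 = 23/2 → (55, -101/8)
  seg 5: down by d7 = 3/8 → (55, -13)
  seg 6: up by d4 = 5 → (55, -8)
  seg 7: down by d7 = 3/8 → (55, -67/8)
  seg 8: down by d8 = 109/2 → (55, -503/8)
  seg 9: right by d4 = 5 → (60, -503/8)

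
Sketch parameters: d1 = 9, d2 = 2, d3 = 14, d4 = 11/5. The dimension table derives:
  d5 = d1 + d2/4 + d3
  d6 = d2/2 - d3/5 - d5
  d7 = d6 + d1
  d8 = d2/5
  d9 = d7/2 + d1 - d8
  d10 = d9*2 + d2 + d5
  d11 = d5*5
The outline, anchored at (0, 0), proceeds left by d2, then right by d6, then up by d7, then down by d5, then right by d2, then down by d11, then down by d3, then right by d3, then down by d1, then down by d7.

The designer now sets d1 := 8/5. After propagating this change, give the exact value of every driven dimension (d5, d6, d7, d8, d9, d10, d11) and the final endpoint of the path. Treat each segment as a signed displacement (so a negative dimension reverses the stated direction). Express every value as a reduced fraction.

d5 = 161/10
d6 = -179/10
d7 = -163/10
d8 = 2/5
d9 = -139/20
d10 = 21/5
d11 = 161/2
endpoint = (-39/10, -561/5)

Apply edit: d1 := 8/5
  d5 = d1 + d2/4 + d3 = 161/10
  d6 = d2/2 - d3/5 - d5 = -179/10
  d7 = d6 + d1 = -163/10
  d8 = d2/5 = 2/5
  d9 = d7/2 + d1 - d8 = -139/20
  d10 = d9*2 + d2 + d5 = 21/5
  d11 = d5*5 = 161/2
Walk from origin (0, 0):
  seg 1: left by d2 = 2 → (-2, 0)
  seg 2: right by d6 = -179/10 → (-199/10, 0)
  seg 3: up by d7 = -163/10 → (-199/10, -163/10)
  seg 4: down by d5 = 161/10 → (-199/10, -162/5)
  seg 5: right by d2 = 2 → (-179/10, -162/5)
  seg 6: down by d11 = 161/2 → (-179/10, -1129/10)
  seg 7: down by d3 = 14 → (-179/10, -1269/10)
  seg 8: right by d3 = 14 → (-39/10, -1269/10)
  seg 9: down by d1 = 8/5 → (-39/10, -257/2)
  seg 10: down by d7 = -163/10 → (-39/10, -561/5)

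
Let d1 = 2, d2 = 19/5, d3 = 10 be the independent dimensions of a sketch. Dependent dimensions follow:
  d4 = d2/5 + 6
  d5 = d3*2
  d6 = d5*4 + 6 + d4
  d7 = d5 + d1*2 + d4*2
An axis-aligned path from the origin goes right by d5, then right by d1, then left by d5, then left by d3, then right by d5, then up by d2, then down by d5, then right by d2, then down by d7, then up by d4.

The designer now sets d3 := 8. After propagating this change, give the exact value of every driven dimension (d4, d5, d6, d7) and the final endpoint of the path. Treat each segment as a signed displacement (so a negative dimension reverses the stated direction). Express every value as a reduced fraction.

Apply edit: d3 := 8
  d4 = d2/5 + 6 = 169/25
  d5 = d3*2 = 16
  d6 = d5*4 + 6 + d4 = 1919/25
  d7 = d5 + d1*2 + d4*2 = 838/25
Walk from origin (0, 0):
  seg 1: right by d5 = 16 → (16, 0)
  seg 2: right by d1 = 2 → (18, 0)
  seg 3: left by d5 = 16 → (2, 0)
  seg 4: left by d3 = 8 → (-6, 0)
  seg 5: right by d5 = 16 → (10, 0)
  seg 6: up by d2 = 19/5 → (10, 19/5)
  seg 7: down by d5 = 16 → (10, -61/5)
  seg 8: right by d2 = 19/5 → (69/5, -61/5)
  seg 9: down by d7 = 838/25 → (69/5, -1143/25)
  seg 10: up by d4 = 169/25 → (69/5, -974/25)

d4 = 169/25
d5 = 16
d6 = 1919/25
d7 = 838/25
endpoint = (69/5, -974/25)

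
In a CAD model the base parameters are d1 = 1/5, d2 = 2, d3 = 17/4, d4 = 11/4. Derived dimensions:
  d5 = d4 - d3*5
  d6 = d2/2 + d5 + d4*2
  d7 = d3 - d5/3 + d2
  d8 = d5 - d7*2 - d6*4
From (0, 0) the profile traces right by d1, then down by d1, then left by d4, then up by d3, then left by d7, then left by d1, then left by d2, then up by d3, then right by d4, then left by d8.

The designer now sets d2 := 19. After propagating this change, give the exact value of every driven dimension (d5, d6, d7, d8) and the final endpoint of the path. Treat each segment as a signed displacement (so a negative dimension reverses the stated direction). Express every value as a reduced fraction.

Apply edit: d2 := 19
  d5 = d4 - d3*5 = -37/2
  d6 = d2/2 + d5 + d4*2 = -7/2
  d7 = d3 - d5/3 + d2 = 353/12
  d8 = d5 - d7*2 - d6*4 = -190/3
Walk from origin (0, 0):
  seg 1: right by d1 = 1/5 → (1/5, 0)
  seg 2: down by d1 = 1/5 → (1/5, -1/5)
  seg 3: left by d4 = 11/4 → (-51/20, -1/5)
  seg 4: up by d3 = 17/4 → (-51/20, 81/20)
  seg 5: left by d7 = 353/12 → (-959/30, 81/20)
  seg 6: left by d1 = 1/5 → (-193/6, 81/20)
  seg 7: left by d2 = 19 → (-307/6, 81/20)
  seg 8: up by d3 = 17/4 → (-307/6, 83/10)
  seg 9: right by d4 = 11/4 → (-581/12, 83/10)
  seg 10: left by d8 = -190/3 → (179/12, 83/10)

d5 = -37/2
d6 = -7/2
d7 = 353/12
d8 = -190/3
endpoint = (179/12, 83/10)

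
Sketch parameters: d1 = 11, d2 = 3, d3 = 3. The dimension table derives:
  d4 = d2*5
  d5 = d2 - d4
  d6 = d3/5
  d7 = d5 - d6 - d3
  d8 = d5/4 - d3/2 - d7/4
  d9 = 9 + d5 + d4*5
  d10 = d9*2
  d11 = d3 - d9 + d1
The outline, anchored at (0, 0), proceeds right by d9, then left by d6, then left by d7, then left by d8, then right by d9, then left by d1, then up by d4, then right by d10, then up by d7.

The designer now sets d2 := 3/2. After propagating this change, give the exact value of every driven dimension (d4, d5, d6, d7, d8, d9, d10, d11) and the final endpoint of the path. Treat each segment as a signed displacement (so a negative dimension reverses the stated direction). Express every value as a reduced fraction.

Apply edit: d2 := 3/2
  d4 = d2*5 = 15/2
  d5 = d2 - d4 = -6
  d6 = d3/5 = 3/5
  d7 = d5 - d6 - d3 = -48/5
  d8 = d5/4 - d3/2 - d7/4 = -3/5
  d9 = 9 + d5 + d4*5 = 81/2
  d10 = d9*2 = 81
  d11 = d3 - d9 + d1 = -53/2
Walk from origin (0, 0):
  seg 1: right by d9 = 81/2 → (81/2, 0)
  seg 2: left by d6 = 3/5 → (399/10, 0)
  seg 3: left by d7 = -48/5 → (99/2, 0)
  seg 4: left by d8 = -3/5 → (501/10, 0)
  seg 5: right by d9 = 81/2 → (453/5, 0)
  seg 6: left by d1 = 11 → (398/5, 0)
  seg 7: up by d4 = 15/2 → (398/5, 15/2)
  seg 8: right by d10 = 81 → (803/5, 15/2)
  seg 9: up by d7 = -48/5 → (803/5, -21/10)

d4 = 15/2
d5 = -6
d6 = 3/5
d7 = -48/5
d8 = -3/5
d9 = 81/2
d10 = 81
d11 = -53/2
endpoint = (803/5, -21/10)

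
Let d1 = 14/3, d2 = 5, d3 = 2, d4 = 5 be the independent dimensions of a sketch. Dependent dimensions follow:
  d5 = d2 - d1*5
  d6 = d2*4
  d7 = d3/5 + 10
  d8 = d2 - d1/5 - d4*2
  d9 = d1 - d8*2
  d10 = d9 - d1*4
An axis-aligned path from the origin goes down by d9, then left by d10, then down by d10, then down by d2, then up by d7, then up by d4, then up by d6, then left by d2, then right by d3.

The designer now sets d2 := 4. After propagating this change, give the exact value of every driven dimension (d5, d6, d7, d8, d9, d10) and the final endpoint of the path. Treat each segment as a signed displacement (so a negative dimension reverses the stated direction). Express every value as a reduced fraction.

d5 = -58/3
d6 = 16
d7 = 52/5
d8 = -104/15
d9 = 278/15
d10 = -2/15
endpoint = (-28/15, 9)

Apply edit: d2 := 4
  d5 = d2 - d1*5 = -58/3
  d6 = d2*4 = 16
  d7 = d3/5 + 10 = 52/5
  d8 = d2 - d1/5 - d4*2 = -104/15
  d9 = d1 - d8*2 = 278/15
  d10 = d9 - d1*4 = -2/15
Walk from origin (0, 0):
  seg 1: down by d9 = 278/15 → (0, -278/15)
  seg 2: left by d10 = -2/15 → (2/15, -278/15)
  seg 3: down by d10 = -2/15 → (2/15, -92/5)
  seg 4: down by d2 = 4 → (2/15, -112/5)
  seg 5: up by d7 = 52/5 → (2/15, -12)
  seg 6: up by d4 = 5 → (2/15, -7)
  seg 7: up by d6 = 16 → (2/15, 9)
  seg 8: left by d2 = 4 → (-58/15, 9)
  seg 9: right by d3 = 2 → (-28/15, 9)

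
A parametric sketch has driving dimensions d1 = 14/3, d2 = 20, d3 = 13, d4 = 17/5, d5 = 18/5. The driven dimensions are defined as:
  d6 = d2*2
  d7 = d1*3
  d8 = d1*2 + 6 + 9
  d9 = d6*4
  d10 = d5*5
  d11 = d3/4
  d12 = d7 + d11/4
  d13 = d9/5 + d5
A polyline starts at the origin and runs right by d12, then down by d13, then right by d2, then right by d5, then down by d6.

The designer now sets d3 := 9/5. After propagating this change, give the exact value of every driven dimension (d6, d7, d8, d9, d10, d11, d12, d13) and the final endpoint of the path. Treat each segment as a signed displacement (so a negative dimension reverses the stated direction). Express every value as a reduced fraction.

d6 = 40
d7 = 14
d8 = 73/3
d9 = 160
d10 = 18
d11 = 9/20
d12 = 1129/80
d13 = 178/5
endpoint = (3017/80, -378/5)

Apply edit: d3 := 9/5
  d6 = d2*2 = 40
  d7 = d1*3 = 14
  d8 = d1*2 + 6 + 9 = 73/3
  d9 = d6*4 = 160
  d10 = d5*5 = 18
  d11 = d3/4 = 9/20
  d12 = d7 + d11/4 = 1129/80
  d13 = d9/5 + d5 = 178/5
Walk from origin (0, 0):
  seg 1: right by d12 = 1129/80 → (1129/80, 0)
  seg 2: down by d13 = 178/5 → (1129/80, -178/5)
  seg 3: right by d2 = 20 → (2729/80, -178/5)
  seg 4: right by d5 = 18/5 → (3017/80, -178/5)
  seg 5: down by d6 = 40 → (3017/80, -378/5)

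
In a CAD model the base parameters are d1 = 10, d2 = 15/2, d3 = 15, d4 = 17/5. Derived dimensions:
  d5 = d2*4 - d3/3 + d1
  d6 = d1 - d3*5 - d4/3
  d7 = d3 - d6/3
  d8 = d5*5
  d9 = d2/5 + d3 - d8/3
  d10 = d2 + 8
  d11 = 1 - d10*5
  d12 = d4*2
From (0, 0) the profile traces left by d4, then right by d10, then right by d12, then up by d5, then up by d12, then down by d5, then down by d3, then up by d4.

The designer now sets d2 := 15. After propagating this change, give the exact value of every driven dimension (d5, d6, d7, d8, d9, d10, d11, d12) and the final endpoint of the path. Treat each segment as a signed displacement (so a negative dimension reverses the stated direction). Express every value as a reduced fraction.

d5 = 65
d6 = -992/15
d7 = 1667/45
d8 = 325
d9 = -271/3
d10 = 23
d11 = -114
d12 = 34/5
endpoint = (132/5, -24/5)

Apply edit: d2 := 15
  d5 = d2*4 - d3/3 + d1 = 65
  d6 = d1 - d3*5 - d4/3 = -992/15
  d7 = d3 - d6/3 = 1667/45
  d8 = d5*5 = 325
  d9 = d2/5 + d3 - d8/3 = -271/3
  d10 = d2 + 8 = 23
  d11 = 1 - d10*5 = -114
  d12 = d4*2 = 34/5
Walk from origin (0, 0):
  seg 1: left by d4 = 17/5 → (-17/5, 0)
  seg 2: right by d10 = 23 → (98/5, 0)
  seg 3: right by d12 = 34/5 → (132/5, 0)
  seg 4: up by d5 = 65 → (132/5, 65)
  seg 5: up by d12 = 34/5 → (132/5, 359/5)
  seg 6: down by d5 = 65 → (132/5, 34/5)
  seg 7: down by d3 = 15 → (132/5, -41/5)
  seg 8: up by d4 = 17/5 → (132/5, -24/5)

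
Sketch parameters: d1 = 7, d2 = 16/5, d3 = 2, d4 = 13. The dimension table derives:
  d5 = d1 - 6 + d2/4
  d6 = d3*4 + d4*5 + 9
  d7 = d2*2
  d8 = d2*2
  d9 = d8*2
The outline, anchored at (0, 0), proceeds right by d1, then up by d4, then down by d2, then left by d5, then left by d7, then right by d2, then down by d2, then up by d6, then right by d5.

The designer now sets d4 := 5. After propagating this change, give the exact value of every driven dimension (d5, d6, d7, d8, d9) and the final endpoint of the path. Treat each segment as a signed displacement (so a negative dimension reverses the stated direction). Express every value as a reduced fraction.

d5 = 9/5
d6 = 42
d7 = 32/5
d8 = 32/5
d9 = 64/5
endpoint = (19/5, 203/5)

Apply edit: d4 := 5
  d5 = d1 - 6 + d2/4 = 9/5
  d6 = d3*4 + d4*5 + 9 = 42
  d7 = d2*2 = 32/5
  d8 = d2*2 = 32/5
  d9 = d8*2 = 64/5
Walk from origin (0, 0):
  seg 1: right by d1 = 7 → (7, 0)
  seg 2: up by d4 = 5 → (7, 5)
  seg 3: down by d2 = 16/5 → (7, 9/5)
  seg 4: left by d5 = 9/5 → (26/5, 9/5)
  seg 5: left by d7 = 32/5 → (-6/5, 9/5)
  seg 6: right by d2 = 16/5 → (2, 9/5)
  seg 7: down by d2 = 16/5 → (2, -7/5)
  seg 8: up by d6 = 42 → (2, 203/5)
  seg 9: right by d5 = 9/5 → (19/5, 203/5)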